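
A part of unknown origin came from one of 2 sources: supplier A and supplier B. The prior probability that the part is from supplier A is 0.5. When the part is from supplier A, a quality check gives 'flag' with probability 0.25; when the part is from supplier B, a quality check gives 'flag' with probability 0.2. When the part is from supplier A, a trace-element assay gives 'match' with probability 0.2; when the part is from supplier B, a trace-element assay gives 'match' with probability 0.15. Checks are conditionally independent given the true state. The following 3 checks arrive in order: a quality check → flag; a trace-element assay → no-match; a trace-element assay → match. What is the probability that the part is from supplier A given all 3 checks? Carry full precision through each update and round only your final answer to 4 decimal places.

0.6107

Apply Bayes' rule sequentially, carrying P(supplier A) forward.
After a quality check='flag': P(supplier A) = 0.25·0.5000 / (0.25·0.5000 + 0.2·0.5000) ≈ 0.5556
After a trace-element assay='no-match': P(supplier A) = 0.8·0.5556 / (0.8·0.5556 + 0.85·0.4444) ≈ 0.5405
After a trace-element assay='match': P(supplier A) = 0.2·0.5405 / (0.2·0.5405 + 0.15·0.4595) ≈ 0.6107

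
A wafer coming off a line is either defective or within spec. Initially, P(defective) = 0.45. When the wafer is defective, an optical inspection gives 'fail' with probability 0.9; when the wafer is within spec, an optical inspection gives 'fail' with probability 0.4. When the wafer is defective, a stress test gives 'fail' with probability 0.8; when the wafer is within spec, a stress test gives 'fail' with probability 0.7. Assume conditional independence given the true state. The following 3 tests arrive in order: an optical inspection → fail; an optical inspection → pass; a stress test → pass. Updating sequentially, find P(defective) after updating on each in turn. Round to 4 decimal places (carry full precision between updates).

0.1698

After an optical inspection='fail': P(defective) = 0.9·0.4500 / (0.9·0.4500 + 0.4·0.5500) ≈ 0.6480
After an optical inspection='pass': P(defective) = 0.1·0.6480 / (0.1·0.6480 + 0.6·0.3520) ≈ 0.2348
After a stress test='pass': P(defective) = 0.2·0.2348 / (0.2·0.2348 + 0.3·0.7652) ≈ 0.1698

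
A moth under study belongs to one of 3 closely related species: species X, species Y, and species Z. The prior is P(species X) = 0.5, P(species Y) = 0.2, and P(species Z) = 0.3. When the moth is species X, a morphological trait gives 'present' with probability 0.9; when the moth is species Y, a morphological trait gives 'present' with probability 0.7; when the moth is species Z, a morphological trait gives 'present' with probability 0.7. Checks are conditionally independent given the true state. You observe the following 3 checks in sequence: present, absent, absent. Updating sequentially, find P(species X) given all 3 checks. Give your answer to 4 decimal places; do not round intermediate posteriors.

After 'present': normaliser = 0.9·0.5000 + 0.7·0.2000 + 0.7·0.3000; P(species X) ≈ 0.5625, P(species Y) ≈ 0.1750, P(species Z) ≈ 0.2625
After 'absent': normaliser = 0.1·0.5625 + 0.3·0.1750 + 0.3·0.2625; P(species X) ≈ 0.3000, P(species Y) ≈ 0.2800, P(species Z) ≈ 0.4200
After 'absent': normaliser = 0.1·0.3000 + 0.3·0.2800 + 0.3·0.4200; P(species X) ≈ 0.1250, P(species Y) ≈ 0.3500, P(species Z) ≈ 0.5250

0.1250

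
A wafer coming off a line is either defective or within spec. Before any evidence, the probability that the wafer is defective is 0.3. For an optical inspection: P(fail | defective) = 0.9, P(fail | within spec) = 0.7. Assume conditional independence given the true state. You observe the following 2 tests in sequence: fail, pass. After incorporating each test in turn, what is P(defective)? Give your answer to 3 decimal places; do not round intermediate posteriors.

After 'fail': P(defective) = 0.9·0.3000 / (0.9·0.3000 + 0.7·0.7000) ≈ 0.3553
After 'pass': P(defective) = 0.1·0.3553 / (0.1·0.3553 + 0.3·0.6447) ≈ 0.1552

0.155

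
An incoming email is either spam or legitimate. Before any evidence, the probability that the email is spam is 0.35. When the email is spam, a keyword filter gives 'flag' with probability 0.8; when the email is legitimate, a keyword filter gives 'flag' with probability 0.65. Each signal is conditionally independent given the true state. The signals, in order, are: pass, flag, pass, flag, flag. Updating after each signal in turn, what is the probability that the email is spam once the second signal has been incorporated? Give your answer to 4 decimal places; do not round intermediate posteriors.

0.2747

After 'pass': P(spam) = 0.2·0.3500 / (0.2·0.3500 + 0.35·0.6500) ≈ 0.2353
After 'flag': P(spam) = 0.8·0.2353 / (0.8·0.2353 + 0.65·0.7647) ≈ 0.2747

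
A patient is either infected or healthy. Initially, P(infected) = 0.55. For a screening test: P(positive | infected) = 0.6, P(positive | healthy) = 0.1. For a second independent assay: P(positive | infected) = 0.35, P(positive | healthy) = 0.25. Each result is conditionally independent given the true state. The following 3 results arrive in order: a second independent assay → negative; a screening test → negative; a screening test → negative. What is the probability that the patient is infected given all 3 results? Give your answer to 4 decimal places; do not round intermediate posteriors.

0.1730

After a second independent assay='negative': P(infected) = 0.65·0.5500 / (0.65·0.5500 + 0.75·0.4500) ≈ 0.5144
After a screening test='negative': P(infected) = 0.4·0.5144 / (0.4·0.5144 + 0.9·0.4856) ≈ 0.3201
After a screening test='negative': P(infected) = 0.4·0.3201 / (0.4·0.3201 + 0.9·0.6799) ≈ 0.1730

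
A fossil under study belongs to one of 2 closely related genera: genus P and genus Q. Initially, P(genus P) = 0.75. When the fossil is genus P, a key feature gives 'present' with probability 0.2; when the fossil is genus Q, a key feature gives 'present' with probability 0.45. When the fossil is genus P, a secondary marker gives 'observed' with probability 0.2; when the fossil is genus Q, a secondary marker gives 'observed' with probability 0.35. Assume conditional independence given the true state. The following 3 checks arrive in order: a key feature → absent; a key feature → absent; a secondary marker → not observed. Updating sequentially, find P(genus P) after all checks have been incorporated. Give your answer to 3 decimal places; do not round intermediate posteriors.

0.887

Apply Bayes' rule sequentially, carrying P(genus P) forward.
After a key feature='absent': P(genus P) = 0.8·0.7500 / (0.8·0.7500 + 0.55·0.2500) ≈ 0.8136
After a key feature='absent': P(genus P) = 0.8·0.8136 / (0.8·0.8136 + 0.55·0.1864) ≈ 0.8639
After a secondary marker='not observed': P(genus P) = 0.8·0.8639 / (0.8·0.8639 + 0.65·0.1361) ≈ 0.8865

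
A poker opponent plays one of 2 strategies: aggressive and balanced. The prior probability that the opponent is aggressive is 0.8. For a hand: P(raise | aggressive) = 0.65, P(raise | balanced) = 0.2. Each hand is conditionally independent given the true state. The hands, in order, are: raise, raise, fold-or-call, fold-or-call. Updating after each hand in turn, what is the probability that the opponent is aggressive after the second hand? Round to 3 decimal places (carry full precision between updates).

Each posterior becomes the prior for the next update.
After 'raise': P(aggressive) = 0.65·0.8000 / (0.65·0.8000 + 0.2·0.2000) ≈ 0.9286
After 'raise': P(aggressive) = 0.65·0.9286 / (0.65·0.9286 + 0.2·0.0714) ≈ 0.9769

0.977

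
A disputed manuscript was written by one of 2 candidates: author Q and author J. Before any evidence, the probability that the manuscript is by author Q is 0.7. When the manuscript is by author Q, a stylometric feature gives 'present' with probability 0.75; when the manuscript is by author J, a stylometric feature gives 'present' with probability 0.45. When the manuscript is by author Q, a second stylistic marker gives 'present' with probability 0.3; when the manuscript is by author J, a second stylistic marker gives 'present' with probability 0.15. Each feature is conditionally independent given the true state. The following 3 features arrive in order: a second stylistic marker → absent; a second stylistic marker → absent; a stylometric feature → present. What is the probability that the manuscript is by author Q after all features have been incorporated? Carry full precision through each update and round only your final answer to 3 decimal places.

0.725

Each posterior becomes the prior for the next update.
After a second stylistic marker='absent': P(author Q) = 0.7·0.7000 / (0.7·0.7000 + 0.85·0.3000) ≈ 0.6577
After a second stylistic marker='absent': P(author Q) = 0.7·0.6577 / (0.7·0.6577 + 0.85·0.3423) ≈ 0.6128
After a stylometric feature='present': P(author Q) = 0.75·0.6128 / (0.75·0.6128 + 0.45·0.3872) ≈ 0.7251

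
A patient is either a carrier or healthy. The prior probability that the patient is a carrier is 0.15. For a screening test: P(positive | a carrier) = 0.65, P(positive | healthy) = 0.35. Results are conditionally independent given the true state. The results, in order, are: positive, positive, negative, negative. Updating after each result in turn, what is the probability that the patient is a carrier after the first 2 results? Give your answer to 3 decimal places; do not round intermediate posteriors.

After 'positive': P(carrier) = 0.65·0.1500 / (0.65·0.1500 + 0.35·0.8500) ≈ 0.2468
After 'positive': P(carrier) = 0.65·0.2468 / (0.65·0.2468 + 0.35·0.7532) ≈ 0.3784

0.378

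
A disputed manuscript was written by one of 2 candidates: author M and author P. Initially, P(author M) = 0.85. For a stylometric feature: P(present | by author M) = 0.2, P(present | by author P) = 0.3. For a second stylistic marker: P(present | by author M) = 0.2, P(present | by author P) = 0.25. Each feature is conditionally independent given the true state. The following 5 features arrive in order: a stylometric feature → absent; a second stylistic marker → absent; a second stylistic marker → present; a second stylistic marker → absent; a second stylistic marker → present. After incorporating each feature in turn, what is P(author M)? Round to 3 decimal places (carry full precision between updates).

0.825

After a stylometric feature='absent': P(author M) = 0.8·0.8500 / (0.8·0.8500 + 0.7·0.1500) ≈ 0.8662
After a second stylistic marker='absent': P(author M) = 0.8·0.8662 / (0.8·0.8662 + 0.75·0.1338) ≈ 0.8735
After a second stylistic marker='present': P(author M) = 0.2·0.8735 / (0.2·0.8735 + 0.25·0.1265) ≈ 0.8468
After a second stylistic marker='absent': P(author M) = 0.8·0.8468 / (0.8·0.8468 + 0.75·0.1532) ≈ 0.8550
After a second stylistic marker='present': P(author M) = 0.2·0.8550 / (0.2·0.8550 + 0.25·0.1450) ≈ 0.8250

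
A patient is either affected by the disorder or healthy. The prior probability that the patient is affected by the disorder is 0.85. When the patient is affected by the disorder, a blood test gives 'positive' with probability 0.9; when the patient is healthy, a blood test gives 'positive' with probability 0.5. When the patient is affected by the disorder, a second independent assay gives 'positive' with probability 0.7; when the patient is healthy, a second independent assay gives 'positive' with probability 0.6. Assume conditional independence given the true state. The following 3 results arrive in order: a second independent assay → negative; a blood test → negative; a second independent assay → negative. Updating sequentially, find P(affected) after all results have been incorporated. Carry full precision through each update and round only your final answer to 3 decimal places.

0.389

After a second independent assay='negative': P(affected) = 0.3·0.8500 / (0.3·0.8500 + 0.4·0.1500) ≈ 0.8095
After a blood test='negative': P(affected) = 0.1·0.8095 / (0.1·0.8095 + 0.5·0.1905) ≈ 0.4595
After a second independent assay='negative': P(affected) = 0.3·0.4595 / (0.3·0.4595 + 0.4·0.5405) ≈ 0.3893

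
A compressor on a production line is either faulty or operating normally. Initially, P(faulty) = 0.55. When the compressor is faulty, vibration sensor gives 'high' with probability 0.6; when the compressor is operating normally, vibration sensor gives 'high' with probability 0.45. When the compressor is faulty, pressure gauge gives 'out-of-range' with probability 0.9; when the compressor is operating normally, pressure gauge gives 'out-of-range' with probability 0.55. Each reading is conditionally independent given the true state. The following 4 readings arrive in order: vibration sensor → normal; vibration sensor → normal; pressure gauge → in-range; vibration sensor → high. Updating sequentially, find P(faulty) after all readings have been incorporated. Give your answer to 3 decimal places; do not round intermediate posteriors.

After vibration sensor='normal': P(faulty) = 0.4·0.5500 / (0.4·0.5500 + 0.55·0.4500) ≈ 0.4706
After vibration sensor='normal': P(faulty) = 0.4·0.4706 / (0.4·0.4706 + 0.55·0.5294) ≈ 0.3926
After pressure gauge='in-range': P(faulty) = 0.1·0.3926 / (0.1·0.3926 + 0.45·0.6074) ≈ 0.1256
After vibration sensor='high': P(faulty) = 0.6·0.1256 / (0.6·0.1256 + 0.45·0.8744) ≈ 0.1608

0.161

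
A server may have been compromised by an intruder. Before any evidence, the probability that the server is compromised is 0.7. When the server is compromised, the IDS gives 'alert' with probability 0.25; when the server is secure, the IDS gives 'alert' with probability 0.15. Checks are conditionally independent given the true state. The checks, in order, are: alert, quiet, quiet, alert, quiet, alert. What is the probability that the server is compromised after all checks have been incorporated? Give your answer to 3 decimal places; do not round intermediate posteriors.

0.881

After 'alert': P(compromised) = 0.25·0.7000 / (0.25·0.7000 + 0.15·0.3000) ≈ 0.7955
After 'quiet': P(compromised) = 0.75·0.7955 / (0.75·0.7955 + 0.85·0.2045) ≈ 0.7743
After 'quiet': P(compromised) = 0.75·0.7743 / (0.75·0.7743 + 0.85·0.2257) ≈ 0.7517
After 'alert': P(compromised) = 0.25·0.7517 / (0.25·0.7517 + 0.15·0.2483) ≈ 0.8346
After 'quiet': P(compromised) = 0.75·0.8346 / (0.75·0.8346 + 0.85·0.1654) ≈ 0.8166
After 'alert': P(compromised) = 0.25·0.8166 / (0.25·0.8166 + 0.15·0.1834) ≈ 0.8812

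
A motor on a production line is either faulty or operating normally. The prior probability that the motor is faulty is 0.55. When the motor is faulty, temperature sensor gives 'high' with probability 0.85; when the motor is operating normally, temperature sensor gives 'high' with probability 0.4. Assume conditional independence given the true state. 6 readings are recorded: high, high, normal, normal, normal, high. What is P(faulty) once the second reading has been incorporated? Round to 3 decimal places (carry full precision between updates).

0.847

Apply Bayes' rule sequentially, carrying P(faulty) forward.
After 'high': P(faulty) = 0.85·0.5500 / (0.85·0.5500 + 0.4·0.4500) ≈ 0.7220
After 'high': P(faulty) = 0.85·0.7220 / (0.85·0.7220 + 0.4·0.2780) ≈ 0.8466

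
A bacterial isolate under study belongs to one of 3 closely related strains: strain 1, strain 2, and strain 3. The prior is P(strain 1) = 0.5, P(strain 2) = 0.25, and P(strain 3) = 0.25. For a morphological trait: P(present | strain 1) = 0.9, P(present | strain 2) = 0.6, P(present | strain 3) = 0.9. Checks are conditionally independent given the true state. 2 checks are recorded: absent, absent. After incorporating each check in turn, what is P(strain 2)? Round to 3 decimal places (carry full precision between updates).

After 'absent': normaliser = 0.1·0.5000 + 0.4·0.2500 + 0.1·0.2500; P(strain 1) ≈ 0.2857, P(strain 2) ≈ 0.5714, P(strain 3) ≈ 0.1429
After 'absent': normaliser = 0.1·0.2857 + 0.4·0.5714 + 0.1·0.1429; P(strain 1) ≈ 0.1053, P(strain 2) ≈ 0.8421, P(strain 3) ≈ 0.0526

0.842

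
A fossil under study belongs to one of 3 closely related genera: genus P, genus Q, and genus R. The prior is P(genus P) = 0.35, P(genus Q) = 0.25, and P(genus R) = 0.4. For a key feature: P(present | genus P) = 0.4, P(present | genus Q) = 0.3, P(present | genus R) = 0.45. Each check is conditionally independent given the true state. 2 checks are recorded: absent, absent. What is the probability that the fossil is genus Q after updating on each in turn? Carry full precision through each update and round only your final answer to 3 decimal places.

Each posterior becomes the prior for the next update.
After 'absent': normaliser = 0.6·0.3500 + 0.7·0.2500 + 0.55·0.4000; P(genus P) ≈ 0.3471, P(genus Q) ≈ 0.2893, P(genus R) ≈ 0.3636
After 'absent': normaliser = 0.6·0.3471 + 0.7·0.2893 + 0.55·0.3636; P(genus P) ≈ 0.3410, P(genus Q) ≈ 0.3315, P(genus R) ≈ 0.3275

0.332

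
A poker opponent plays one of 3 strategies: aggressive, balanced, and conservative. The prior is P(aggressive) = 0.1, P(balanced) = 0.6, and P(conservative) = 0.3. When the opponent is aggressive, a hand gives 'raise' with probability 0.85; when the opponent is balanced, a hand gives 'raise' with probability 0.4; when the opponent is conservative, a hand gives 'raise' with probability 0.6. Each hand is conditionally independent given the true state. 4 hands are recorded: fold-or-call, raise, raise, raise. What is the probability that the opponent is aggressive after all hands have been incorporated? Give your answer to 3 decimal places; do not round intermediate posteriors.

After 'fold-or-call': normaliser = 0.15·0.1000 + 0.6·0.6000 + 0.4·0.3000; P(aggressive) ≈ 0.0303, P(balanced) ≈ 0.7273, P(conservative) ≈ 0.2424
After 'raise': normaliser = 0.85·0.0303 + 0.4·0.7273 + 0.6·0.2424; P(aggressive) ≈ 0.0557, P(balanced) ≈ 0.6295, P(conservative) ≈ 0.3148
After 'raise': normaliser = 0.85·0.0557 + 0.4·0.6295 + 0.6·0.3148; P(aggressive) ≈ 0.0971, P(balanced) ≈ 0.5160, P(conservative) ≈ 0.3870
After 'raise': normaliser = 0.85·0.0971 + 0.4·0.5160 + 0.6·0.3870; P(aggressive) ≈ 0.1584, P(balanced) ≈ 0.3961, P(conservative) ≈ 0.4456

0.158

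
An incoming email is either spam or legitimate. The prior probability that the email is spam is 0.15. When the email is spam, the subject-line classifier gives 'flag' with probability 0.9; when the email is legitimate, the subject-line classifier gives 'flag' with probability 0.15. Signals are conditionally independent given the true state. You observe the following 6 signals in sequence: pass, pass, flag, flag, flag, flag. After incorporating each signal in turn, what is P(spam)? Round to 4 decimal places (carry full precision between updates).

Each posterior becomes the prior for the next update.
After 'pass': P(spam) = 0.1·0.1500 / (0.1·0.1500 + 0.85·0.8500) ≈ 0.0203
After 'pass': P(spam) = 0.1·0.0203 / (0.1·0.0203 + 0.85·0.9797) ≈ 0.0024
After 'flag': P(spam) = 0.9·0.0024 / (0.9·0.0024 + 0.15·0.9976) ≈ 0.0144
After 'flag': P(spam) = 0.9·0.0144 / (0.9·0.0144 + 0.15·0.9856) ≈ 0.0808
After 'flag': P(spam) = 0.9·0.0808 / (0.9·0.0808 + 0.15·0.9192) ≈ 0.3454
After 'flag': P(spam) = 0.9·0.3454 / (0.9·0.3454 + 0.15·0.6546) ≈ 0.7599

0.7599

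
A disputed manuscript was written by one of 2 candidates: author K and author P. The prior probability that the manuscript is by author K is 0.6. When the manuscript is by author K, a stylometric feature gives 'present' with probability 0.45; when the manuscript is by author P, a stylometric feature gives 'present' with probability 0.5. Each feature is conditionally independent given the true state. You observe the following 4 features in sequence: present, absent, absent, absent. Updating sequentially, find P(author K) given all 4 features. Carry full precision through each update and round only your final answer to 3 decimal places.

After 'present': P(author K) = 0.45·0.6000 / (0.45·0.6000 + 0.5·0.4000) ≈ 0.5745
After 'absent': P(author K) = 0.55·0.5745 / (0.55·0.5745 + 0.5·0.4255) ≈ 0.5976
After 'absent': P(author K) = 0.55·0.5976 / (0.55·0.5976 + 0.5·0.4024) ≈ 0.6203
After 'absent': P(author K) = 0.55·0.6203 / (0.55·0.6203 + 0.5·0.3797) ≈ 0.6425

0.642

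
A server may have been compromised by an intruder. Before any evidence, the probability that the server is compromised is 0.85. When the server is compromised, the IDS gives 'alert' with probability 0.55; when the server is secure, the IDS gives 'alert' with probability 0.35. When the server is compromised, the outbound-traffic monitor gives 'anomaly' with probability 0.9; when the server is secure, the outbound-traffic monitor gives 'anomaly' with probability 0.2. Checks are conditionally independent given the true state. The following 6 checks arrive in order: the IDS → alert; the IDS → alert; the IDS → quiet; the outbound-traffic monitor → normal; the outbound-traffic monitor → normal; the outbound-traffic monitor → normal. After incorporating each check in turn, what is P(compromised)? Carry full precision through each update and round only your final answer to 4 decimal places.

Each posterior becomes the prior for the next update.
After the IDS='alert': P(compromised) = 0.55·0.8500 / (0.55·0.8500 + 0.35·0.1500) ≈ 0.8990
After the IDS='alert': P(compromised) = 0.55·0.8990 / (0.55·0.8990 + 0.35·0.1010) ≈ 0.9333
After the IDS='quiet': P(compromised) = 0.45·0.9333 / (0.45·0.9333 + 0.65·0.0667) ≈ 0.9064
After the outbound-traffic monitor='normal': P(compromised) = 0.1·0.9064 / (0.1·0.9064 + 0.8·0.0936) ≈ 0.5477
After the outbound-traffic monitor='normal': P(compromised) = 0.1·0.5477 / (0.1·0.5477 + 0.8·0.4523) ≈ 0.1315
After the outbound-traffic monitor='normal': P(compromised) = 0.1·0.1315 / (0.1·0.1315 + 0.8·0.8685) ≈ 0.0186

0.0186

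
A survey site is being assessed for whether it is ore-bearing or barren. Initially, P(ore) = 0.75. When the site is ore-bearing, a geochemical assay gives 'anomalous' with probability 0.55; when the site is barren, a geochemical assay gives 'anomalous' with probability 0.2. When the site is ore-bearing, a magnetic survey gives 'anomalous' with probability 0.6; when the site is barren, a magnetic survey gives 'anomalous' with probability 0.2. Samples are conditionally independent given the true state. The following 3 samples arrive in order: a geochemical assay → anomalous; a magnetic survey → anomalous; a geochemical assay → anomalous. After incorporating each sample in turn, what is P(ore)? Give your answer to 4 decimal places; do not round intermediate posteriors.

0.9855

After a geochemical assay='anomalous': P(ore) = 0.55·0.7500 / (0.55·0.7500 + 0.2·0.2500) ≈ 0.8919
After a magnetic survey='anomalous': P(ore) = 0.6·0.8919 / (0.6·0.8919 + 0.2·0.1081) ≈ 0.9612
After a geochemical assay='anomalous': P(ore) = 0.55·0.9612 / (0.55·0.9612 + 0.2·0.0388) ≈ 0.9855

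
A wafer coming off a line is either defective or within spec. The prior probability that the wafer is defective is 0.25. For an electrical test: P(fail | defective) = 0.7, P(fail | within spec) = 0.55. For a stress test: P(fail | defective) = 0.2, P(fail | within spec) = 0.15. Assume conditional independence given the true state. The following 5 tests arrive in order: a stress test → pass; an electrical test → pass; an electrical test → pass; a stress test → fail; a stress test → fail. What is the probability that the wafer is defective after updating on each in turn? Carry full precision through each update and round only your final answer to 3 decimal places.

After a stress test='pass': P(defective) = 0.8·0.2500 / (0.8·0.2500 + 0.85·0.7500) ≈ 0.2388
After an electrical test='pass': P(defective) = 0.3·0.2388 / (0.3·0.2388 + 0.45·0.7612) ≈ 0.1730
After an electrical test='pass': P(defective) = 0.3·0.1730 / (0.3·0.1730 + 0.45·0.8270) ≈ 0.1224
After a stress test='fail': P(defective) = 0.2·0.1224 / (0.2·0.1224 + 0.15·0.8776) ≈ 0.1568
After a stress test='fail': P(defective) = 0.2·0.1568 / (0.2·0.1568 + 0.15·0.8432) ≈ 0.1986

0.199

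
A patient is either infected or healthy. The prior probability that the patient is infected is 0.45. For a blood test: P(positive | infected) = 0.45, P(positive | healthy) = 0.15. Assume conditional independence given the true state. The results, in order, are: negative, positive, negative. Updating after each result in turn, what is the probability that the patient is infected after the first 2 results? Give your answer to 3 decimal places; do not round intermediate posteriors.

0.614

After 'negative': P(infected) = 0.55·0.4500 / (0.55·0.4500 + 0.85·0.5500) ≈ 0.3462
After 'positive': P(infected) = 0.45·0.3462 / (0.45·0.3462 + 0.15·0.6538) ≈ 0.6136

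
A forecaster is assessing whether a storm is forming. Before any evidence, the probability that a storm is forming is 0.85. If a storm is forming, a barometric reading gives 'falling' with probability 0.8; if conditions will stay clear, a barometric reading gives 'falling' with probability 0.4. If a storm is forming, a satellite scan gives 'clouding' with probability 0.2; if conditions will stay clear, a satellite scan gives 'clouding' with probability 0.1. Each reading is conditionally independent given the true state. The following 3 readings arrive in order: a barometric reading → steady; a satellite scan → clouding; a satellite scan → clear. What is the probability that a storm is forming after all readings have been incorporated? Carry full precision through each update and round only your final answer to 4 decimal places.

0.7705

After a barometric reading='steady': P(storm) = 0.2·0.8500 / (0.2·0.8500 + 0.6·0.1500) ≈ 0.6538
After a satellite scan='clouding': P(storm) = 0.2·0.6538 / (0.2·0.6538 + 0.1·0.3462) ≈ 0.7907
After a satellite scan='clear': P(storm) = 0.8·0.7907 / (0.8·0.7907 + 0.9·0.2093) ≈ 0.7705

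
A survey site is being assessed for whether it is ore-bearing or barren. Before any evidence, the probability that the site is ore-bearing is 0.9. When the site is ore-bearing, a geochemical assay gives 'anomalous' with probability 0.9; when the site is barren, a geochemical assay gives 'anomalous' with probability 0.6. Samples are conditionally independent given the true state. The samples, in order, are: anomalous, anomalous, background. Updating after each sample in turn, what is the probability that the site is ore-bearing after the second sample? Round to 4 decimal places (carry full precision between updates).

0.9529

After 'anomalous': P(ore) = 0.9·0.9000 / (0.9·0.9000 + 0.6·0.1000) ≈ 0.9310
After 'anomalous': P(ore) = 0.9·0.9310 / (0.9·0.9310 + 0.6·0.0690) ≈ 0.9529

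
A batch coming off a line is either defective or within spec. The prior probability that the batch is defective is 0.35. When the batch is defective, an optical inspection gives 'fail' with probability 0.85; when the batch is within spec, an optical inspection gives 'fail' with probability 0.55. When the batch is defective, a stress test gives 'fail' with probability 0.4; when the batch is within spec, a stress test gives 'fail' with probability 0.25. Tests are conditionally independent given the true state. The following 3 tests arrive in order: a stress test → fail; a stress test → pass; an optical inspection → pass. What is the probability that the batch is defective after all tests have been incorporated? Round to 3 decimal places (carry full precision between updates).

0.187

After a stress test='fail': P(defective) = 0.4·0.3500 / (0.4·0.3500 + 0.25·0.6500) ≈ 0.4628
After a stress test='pass': P(defective) = 0.6·0.4628 / (0.6·0.4628 + 0.75·0.5372) ≈ 0.4080
After an optical inspection='pass': P(defective) = 0.15·0.4080 / (0.15·0.4080 + 0.45·0.5920) ≈ 0.1868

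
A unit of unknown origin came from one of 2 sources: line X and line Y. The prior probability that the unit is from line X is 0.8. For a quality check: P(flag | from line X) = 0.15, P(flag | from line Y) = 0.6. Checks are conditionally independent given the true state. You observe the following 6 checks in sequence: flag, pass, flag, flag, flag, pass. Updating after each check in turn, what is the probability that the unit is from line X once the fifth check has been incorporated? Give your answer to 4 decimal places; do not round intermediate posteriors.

0.0321

After 'flag': P(line X) = 0.15·0.8000 / (0.15·0.8000 + 0.6·0.2000) ≈ 0.5000
After 'pass': P(line X) = 0.85·0.5000 / (0.85·0.5000 + 0.4·0.5000) ≈ 0.6800
After 'flag': P(line X) = 0.15·0.6800 / (0.15·0.6800 + 0.6·0.3200) ≈ 0.3469
After 'flag': P(line X) = 0.15·0.3469 / (0.15·0.3469 + 0.6·0.6531) ≈ 0.1172
After 'flag': P(line X) = 0.15·0.1172 / (0.15·0.1172 + 0.6·0.8828) ≈ 0.0321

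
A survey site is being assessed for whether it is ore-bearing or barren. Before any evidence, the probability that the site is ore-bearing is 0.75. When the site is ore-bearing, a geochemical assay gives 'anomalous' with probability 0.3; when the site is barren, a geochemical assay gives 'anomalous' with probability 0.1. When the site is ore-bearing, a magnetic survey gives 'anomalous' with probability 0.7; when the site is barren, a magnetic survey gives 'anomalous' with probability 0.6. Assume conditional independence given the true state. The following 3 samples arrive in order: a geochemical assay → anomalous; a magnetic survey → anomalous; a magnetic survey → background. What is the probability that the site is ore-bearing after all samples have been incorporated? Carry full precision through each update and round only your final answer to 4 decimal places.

0.8873

After a geochemical assay='anomalous': P(ore) = 0.3·0.7500 / (0.3·0.7500 + 0.1·0.2500) ≈ 0.9000
After a magnetic survey='anomalous': P(ore) = 0.7·0.9000 / (0.7·0.9000 + 0.6·0.1000) ≈ 0.9130
After a magnetic survey='background': P(ore) = 0.3·0.9130 / (0.3·0.9130 + 0.4·0.0870) ≈ 0.8873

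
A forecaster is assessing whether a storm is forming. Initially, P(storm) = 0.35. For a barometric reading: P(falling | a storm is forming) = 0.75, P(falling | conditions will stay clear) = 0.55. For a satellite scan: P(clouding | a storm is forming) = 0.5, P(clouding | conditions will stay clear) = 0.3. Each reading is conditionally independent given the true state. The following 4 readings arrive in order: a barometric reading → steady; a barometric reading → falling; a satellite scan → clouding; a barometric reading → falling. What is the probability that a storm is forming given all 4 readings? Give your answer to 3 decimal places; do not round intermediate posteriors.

0.481

After a barometric reading='steady': P(storm) = 0.25·0.3500 / (0.25·0.3500 + 0.45·0.6500) ≈ 0.2303
After a barometric reading='falling': P(storm) = 0.75·0.2303 / (0.75·0.2303 + 0.55·0.7697) ≈ 0.2897
After a satellite scan='clouding': P(storm) = 0.5·0.2897 / (0.5·0.2897 + 0.3·0.7103) ≈ 0.4047
After a barometric reading='falling': P(storm) = 0.75·0.4047 / (0.75·0.4047 + 0.55·0.5953) ≈ 0.4811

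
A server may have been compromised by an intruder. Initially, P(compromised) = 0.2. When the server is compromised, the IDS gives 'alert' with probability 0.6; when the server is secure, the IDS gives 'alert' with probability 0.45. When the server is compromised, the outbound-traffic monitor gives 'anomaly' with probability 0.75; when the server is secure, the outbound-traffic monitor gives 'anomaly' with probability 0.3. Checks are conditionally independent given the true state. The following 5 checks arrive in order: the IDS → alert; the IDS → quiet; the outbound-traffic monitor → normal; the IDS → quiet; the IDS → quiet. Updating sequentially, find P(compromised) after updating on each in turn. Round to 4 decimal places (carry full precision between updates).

0.0438

After the IDS='alert': P(compromised) = 0.6·0.2000 / (0.6·0.2000 + 0.45·0.8000) ≈ 0.2500
After the IDS='quiet': P(compromised) = 0.4·0.2500 / (0.4·0.2500 + 0.55·0.7500) ≈ 0.1951
After the outbound-traffic monitor='normal': P(compromised) = 0.25·0.1951 / (0.25·0.1951 + 0.7·0.8049) ≈ 0.0797
After the IDS='quiet': P(compromised) = 0.4·0.0797 / (0.4·0.0797 + 0.55·0.9203) ≈ 0.0592
After the IDS='quiet': P(compromised) = 0.4·0.0592 / (0.4·0.0592 + 0.55·0.9408) ≈ 0.0438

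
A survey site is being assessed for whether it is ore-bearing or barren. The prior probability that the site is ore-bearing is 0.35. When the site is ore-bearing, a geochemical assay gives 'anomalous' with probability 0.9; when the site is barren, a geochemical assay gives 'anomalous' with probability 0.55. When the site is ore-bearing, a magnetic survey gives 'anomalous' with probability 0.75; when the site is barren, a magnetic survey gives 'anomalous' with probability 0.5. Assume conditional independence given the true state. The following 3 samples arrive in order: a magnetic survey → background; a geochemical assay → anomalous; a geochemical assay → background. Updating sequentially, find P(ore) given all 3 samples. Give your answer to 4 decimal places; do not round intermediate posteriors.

Each posterior becomes the prior for the next update.
After a magnetic survey='background': P(ore) = 0.25·0.3500 / (0.25·0.3500 + 0.5·0.6500) ≈ 0.2121
After a geochemical assay='anomalous': P(ore) = 0.9·0.2121 / (0.9·0.2121 + 0.55·0.7879) ≈ 0.3058
After a geochemical assay='background': P(ore) = 0.1·0.3058 / (0.1·0.3058 + 0.45·0.6942) ≈ 0.0892

0.0892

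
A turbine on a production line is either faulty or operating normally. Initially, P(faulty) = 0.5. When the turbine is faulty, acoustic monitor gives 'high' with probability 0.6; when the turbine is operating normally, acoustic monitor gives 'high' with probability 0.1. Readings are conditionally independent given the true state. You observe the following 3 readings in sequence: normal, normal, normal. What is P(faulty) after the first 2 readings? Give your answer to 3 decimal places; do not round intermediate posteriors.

0.165

Apply Bayes' rule sequentially, carrying P(faulty) forward.
After 'normal': P(faulty) = 0.4·0.5000 / (0.4·0.5000 + 0.9·0.5000) ≈ 0.3077
After 'normal': P(faulty) = 0.4·0.3077 / (0.4·0.3077 + 0.9·0.6923) ≈ 0.1649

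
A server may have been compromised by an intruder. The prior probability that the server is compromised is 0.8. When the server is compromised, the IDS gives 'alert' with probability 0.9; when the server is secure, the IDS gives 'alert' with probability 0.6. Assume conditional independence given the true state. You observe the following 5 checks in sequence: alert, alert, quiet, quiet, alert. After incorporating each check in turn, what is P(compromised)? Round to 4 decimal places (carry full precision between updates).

Each posterior becomes the prior for the next update.
After 'alert': P(compromised) = 0.9·0.8000 / (0.9·0.8000 + 0.6·0.2000) ≈ 0.8571
After 'alert': P(compromised) = 0.9·0.8571 / (0.9·0.8571 + 0.6·0.1429) ≈ 0.9000
After 'quiet': P(compromised) = 0.1·0.9000 / (0.1·0.9000 + 0.4·0.1000) ≈ 0.6923
After 'quiet': P(compromised) = 0.1·0.6923 / (0.1·0.6923 + 0.4·0.3077) ≈ 0.3600
After 'alert': P(compromised) = 0.9·0.3600 / (0.9·0.3600 + 0.6·0.6400) ≈ 0.4576

0.4576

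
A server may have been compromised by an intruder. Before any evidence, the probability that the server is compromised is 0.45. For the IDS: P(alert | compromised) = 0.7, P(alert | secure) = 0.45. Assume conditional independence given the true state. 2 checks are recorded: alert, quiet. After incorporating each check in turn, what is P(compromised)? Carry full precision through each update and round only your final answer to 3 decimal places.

Each posterior becomes the prior for the next update.
After 'alert': P(compromised) = 0.7·0.4500 / (0.7·0.4500 + 0.45·0.5500) ≈ 0.5600
After 'quiet': P(compromised) = 0.3·0.5600 / (0.3·0.5600 + 0.55·0.4400) ≈ 0.4098

0.410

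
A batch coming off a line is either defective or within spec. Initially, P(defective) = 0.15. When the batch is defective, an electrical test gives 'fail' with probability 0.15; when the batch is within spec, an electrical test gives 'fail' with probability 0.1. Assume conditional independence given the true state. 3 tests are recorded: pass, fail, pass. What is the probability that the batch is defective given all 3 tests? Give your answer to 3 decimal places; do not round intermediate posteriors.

0.191

Each posterior becomes the prior for the next update.
After 'pass': P(defective) = 0.85·0.1500 / (0.85·0.1500 + 0.9·0.8500) ≈ 0.1429
After 'fail': P(defective) = 0.15·0.1429 / (0.15·0.1429 + 0.1·0.8571) ≈ 0.2000
After 'pass': P(defective) = 0.85·0.2000 / (0.85·0.2000 + 0.9·0.8000) ≈ 0.1910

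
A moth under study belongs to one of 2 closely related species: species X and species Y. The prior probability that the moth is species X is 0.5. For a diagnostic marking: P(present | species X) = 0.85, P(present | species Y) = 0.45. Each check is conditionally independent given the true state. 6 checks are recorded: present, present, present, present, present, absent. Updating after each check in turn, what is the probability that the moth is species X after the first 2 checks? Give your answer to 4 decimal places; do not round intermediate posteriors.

0.7811

Apply Bayes' rule sequentially, carrying P(species X) forward.
After 'present': P(species X) = 0.85·0.5000 / (0.85·0.5000 + 0.45·0.5000) ≈ 0.6538
After 'present': P(species X) = 0.85·0.6538 / (0.85·0.6538 + 0.45·0.3462) ≈ 0.7811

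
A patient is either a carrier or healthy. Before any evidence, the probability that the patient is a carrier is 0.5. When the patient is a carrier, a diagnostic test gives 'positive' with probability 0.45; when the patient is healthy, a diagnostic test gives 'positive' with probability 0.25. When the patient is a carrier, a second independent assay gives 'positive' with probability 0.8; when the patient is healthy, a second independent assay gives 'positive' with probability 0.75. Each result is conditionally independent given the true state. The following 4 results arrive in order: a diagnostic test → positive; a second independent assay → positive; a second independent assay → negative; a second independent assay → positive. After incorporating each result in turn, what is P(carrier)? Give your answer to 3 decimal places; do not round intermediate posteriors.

0.621

After a diagnostic test='positive': P(carrier) = 0.45·0.5000 / (0.45·0.5000 + 0.25·0.5000) ≈ 0.6429
After a second independent assay='positive': P(carrier) = 0.8·0.6429 / (0.8·0.6429 + 0.75·0.3571) ≈ 0.6575
After a second independent assay='negative': P(carrier) = 0.2·0.6575 / (0.2·0.6575 + 0.25·0.3425) ≈ 0.6057
After a second independent assay='positive': P(carrier) = 0.8·0.6057 / (0.8·0.6057 + 0.75·0.3943) ≈ 0.6210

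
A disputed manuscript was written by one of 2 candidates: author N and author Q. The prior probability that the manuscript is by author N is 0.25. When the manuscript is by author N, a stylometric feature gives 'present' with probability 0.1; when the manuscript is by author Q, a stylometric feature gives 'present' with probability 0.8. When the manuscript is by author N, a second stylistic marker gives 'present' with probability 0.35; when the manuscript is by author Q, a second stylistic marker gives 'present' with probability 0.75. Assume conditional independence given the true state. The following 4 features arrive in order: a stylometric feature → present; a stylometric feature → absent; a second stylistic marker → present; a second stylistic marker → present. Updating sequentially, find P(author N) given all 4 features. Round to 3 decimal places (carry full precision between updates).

0.039

After a stylometric feature='present': P(author N) = 0.1·0.2500 / (0.1·0.2500 + 0.8·0.7500) ≈ 0.0400
After a stylometric feature='absent': P(author N) = 0.9·0.0400 / (0.9·0.0400 + 0.2·0.9600) ≈ 0.1579
After a second stylistic marker='present': P(author N) = 0.35·0.1579 / (0.35·0.1579 + 0.75·0.8421) ≈ 0.0805
After a second stylistic marker='present': P(author N) = 0.35·0.0805 / (0.35·0.0805 + 0.75·0.9195) ≈ 0.0392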